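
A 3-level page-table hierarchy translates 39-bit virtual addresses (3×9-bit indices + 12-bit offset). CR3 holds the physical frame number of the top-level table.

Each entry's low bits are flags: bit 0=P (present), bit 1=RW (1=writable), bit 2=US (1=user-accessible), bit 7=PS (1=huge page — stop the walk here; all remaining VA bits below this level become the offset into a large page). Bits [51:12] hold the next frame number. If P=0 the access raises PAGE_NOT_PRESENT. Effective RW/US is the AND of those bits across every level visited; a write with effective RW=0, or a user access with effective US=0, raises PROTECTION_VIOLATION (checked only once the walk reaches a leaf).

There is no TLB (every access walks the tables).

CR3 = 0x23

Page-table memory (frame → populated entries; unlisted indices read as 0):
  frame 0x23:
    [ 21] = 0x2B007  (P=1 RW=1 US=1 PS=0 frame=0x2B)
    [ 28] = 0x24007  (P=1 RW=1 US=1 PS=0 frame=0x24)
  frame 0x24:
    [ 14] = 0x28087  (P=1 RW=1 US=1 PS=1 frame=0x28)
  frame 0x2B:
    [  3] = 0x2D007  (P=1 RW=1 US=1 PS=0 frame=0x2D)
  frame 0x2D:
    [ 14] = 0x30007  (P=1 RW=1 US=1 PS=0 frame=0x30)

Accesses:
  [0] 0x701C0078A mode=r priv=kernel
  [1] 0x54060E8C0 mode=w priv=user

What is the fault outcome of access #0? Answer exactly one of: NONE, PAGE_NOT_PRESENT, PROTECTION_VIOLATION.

Trace:
#0 VA=0x701C0078A (r,kernel):
  [0] read 0x23 idx=28: raw=0x24007 flags P=1 W=1 U=1 S=0
  [1] read 0x24 idx=14: raw=0x28087 flags P=1 W=1 U=1 S=1
  ⇒ phys 0x2878A (huge @L1)  [2 reads]
#1 VA=0x54060E8C0 (w,user):
  [0] read 0x23 idx=21: raw=0x2B007 flags P=1 W=1 U=1 S=0
  [1] read 0x2B idx=3: raw=0x2D007 flags P=1 W=1 U=1 S=0
  [2] read 0x2D idx=14: raw=0x30007 flags P=1 W=1 U=1 S=0
  ⇒ phys 0x308C0  [3 reads]

Access #0 fault: NONE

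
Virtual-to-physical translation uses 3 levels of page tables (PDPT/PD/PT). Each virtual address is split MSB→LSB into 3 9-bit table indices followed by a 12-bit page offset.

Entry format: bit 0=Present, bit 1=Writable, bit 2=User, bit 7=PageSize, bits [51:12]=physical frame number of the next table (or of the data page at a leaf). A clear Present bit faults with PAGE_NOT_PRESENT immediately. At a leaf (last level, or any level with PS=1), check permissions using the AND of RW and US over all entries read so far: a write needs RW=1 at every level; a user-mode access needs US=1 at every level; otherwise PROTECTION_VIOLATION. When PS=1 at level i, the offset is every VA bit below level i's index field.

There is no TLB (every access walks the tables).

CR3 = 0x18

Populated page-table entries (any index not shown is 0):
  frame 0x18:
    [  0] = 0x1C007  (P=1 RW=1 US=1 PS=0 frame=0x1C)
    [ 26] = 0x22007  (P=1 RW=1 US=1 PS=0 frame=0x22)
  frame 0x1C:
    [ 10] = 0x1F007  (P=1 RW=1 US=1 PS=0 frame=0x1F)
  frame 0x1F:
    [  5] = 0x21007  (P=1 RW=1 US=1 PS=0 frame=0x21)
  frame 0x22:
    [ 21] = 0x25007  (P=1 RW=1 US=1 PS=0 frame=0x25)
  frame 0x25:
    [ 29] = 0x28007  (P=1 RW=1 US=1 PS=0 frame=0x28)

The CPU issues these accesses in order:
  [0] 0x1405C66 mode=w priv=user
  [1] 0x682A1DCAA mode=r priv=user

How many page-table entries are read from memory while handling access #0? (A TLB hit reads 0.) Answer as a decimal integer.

Walk each access:
#0 VA=0x1405C66 (w,user):
  L0 @0x18[0] → 0x1C007  P=1,RW=1,US=1,PS=0
  L1 @0x1C[10] → 0x1F007  P=1,RW=1,US=1,PS=0
  L2 @0x1F[5] → 0x21007  P=1,RW=1,US=1,PS=0
  → PA=0x21C66  (3 entries read)
#1 VA=0x682A1DCAA (r,user):
  L0 @0x18[26] → 0x22007  P=1,RW=1,US=1,PS=0
  L1 @0x22[21] → 0x25007  P=1,RW=1,US=1,PS=0
  L2 @0x25[29] → 0x28007  P=1,RW=1,US=1,PS=0
  → PA=0x28CAA  (3 entries read)

Entries read for #0: 3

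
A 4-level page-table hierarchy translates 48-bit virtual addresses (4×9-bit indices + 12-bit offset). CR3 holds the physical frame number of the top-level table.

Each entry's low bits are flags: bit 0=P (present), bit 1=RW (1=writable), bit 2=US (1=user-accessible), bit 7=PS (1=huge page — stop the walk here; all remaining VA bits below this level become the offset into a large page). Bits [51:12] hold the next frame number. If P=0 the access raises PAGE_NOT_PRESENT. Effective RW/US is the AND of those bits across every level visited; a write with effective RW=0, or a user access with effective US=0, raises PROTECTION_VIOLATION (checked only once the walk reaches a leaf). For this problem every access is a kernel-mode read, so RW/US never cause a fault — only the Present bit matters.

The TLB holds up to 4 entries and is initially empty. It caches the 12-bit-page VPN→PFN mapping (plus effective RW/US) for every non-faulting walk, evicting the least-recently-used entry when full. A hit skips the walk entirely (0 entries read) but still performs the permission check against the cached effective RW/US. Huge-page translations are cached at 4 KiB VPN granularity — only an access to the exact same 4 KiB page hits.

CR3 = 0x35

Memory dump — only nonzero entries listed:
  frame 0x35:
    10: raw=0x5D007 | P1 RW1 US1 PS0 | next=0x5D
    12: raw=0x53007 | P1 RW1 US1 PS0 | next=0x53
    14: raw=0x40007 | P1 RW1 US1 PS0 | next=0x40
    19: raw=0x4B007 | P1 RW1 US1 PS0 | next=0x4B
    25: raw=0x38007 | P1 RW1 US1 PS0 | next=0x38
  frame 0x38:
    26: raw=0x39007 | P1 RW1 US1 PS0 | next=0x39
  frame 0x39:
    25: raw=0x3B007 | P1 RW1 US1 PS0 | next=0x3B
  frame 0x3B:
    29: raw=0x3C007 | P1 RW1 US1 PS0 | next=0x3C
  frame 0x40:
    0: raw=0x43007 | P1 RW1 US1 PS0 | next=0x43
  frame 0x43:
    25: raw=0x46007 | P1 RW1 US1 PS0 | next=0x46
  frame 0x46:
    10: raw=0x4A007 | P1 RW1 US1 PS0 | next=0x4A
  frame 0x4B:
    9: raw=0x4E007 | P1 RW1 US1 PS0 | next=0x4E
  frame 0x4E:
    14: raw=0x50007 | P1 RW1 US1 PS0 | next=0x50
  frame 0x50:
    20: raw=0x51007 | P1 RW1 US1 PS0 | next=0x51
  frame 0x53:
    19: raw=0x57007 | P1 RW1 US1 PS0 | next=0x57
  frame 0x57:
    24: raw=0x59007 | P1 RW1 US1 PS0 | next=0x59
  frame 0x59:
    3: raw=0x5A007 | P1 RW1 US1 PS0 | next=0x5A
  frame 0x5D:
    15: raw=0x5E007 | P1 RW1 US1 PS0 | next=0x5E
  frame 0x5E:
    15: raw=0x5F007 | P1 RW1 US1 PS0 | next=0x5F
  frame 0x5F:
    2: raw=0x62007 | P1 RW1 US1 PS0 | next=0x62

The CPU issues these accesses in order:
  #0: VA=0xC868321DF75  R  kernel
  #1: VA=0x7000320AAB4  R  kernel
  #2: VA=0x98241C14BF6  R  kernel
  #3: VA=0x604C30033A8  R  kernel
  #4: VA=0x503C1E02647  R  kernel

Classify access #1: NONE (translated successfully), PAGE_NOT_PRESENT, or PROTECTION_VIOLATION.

Trace:
#0 VA=0xC868321DF75 (r,kernel):
  lvl0: tbl 0x35, slot 25 ⇒ 0x38007 (P1/RW1/US1/PS0)
  lvl1: tbl 0x38, slot 26 ⇒ 0x39007 (P1/RW1/US1/PS0)
  lvl2: tbl 0x39, slot 25 ⇒ 0x3B007 (P1/RW1/US1/PS0)
  lvl3: tbl 0x3B, slot 29 ⇒ 0x3C007 (P1/RW1/US1/PS0)
  → PA=0x3CF75  (4 entries read)
#1 VA=0x7000320AAB4 (r,kernel):
  lvl0: tbl 0x35, slot 14 ⇒ 0x40007 (P1/RW1/US1/PS0)
  lvl1: tbl 0x40, slot 0 ⇒ 0x43007 (P1/RW1/US1/PS0)
  lvl2: tbl 0x43, slot 25 ⇒ 0x46007 (P1/RW1/US1/PS0)
  lvl3: tbl 0x46, slot 10 ⇒ 0x4A007 (P1/RW1/US1/PS0)
  → PA=0x4AAB4  (4 entries read)
#2 VA=0x98241C14BF6 (r,kernel):
  lvl0: tbl 0x35, slot 19 ⇒ 0x4B007 (P1/RW1/US1/PS0)
  lvl1: tbl 0x4B, slot 9 ⇒ 0x4E007 (P1/RW1/US1/PS0)
  lvl2: tbl 0x4E, slot 14 ⇒ 0x50007 (P1/RW1/US1/PS0)
  lvl3: tbl 0x50, slot 20 ⇒ 0x51007 (P1/RW1/US1/PS0)
  → PA=0x51BF6  (4 entries read)
#3 VA=0x604C30033A8 (r,kernel):
  lvl0: tbl 0x35, slot 12 ⇒ 0x53007 (P1/RW1/US1/PS0)
  lvl1: tbl 0x53, slot 19 ⇒ 0x57007 (P1/RW1/US1/PS0)
  lvl2: tbl 0x57, slot 24 ⇒ 0x59007 (P1/RW1/US1/PS0)
  lvl3: tbl 0x59, slot 3 ⇒ 0x5A007 (P1/RW1/US1/PS0)
  → PA=0x5A3A8  (4 entries read)
#4 VA=0x503C1E02647 (r,kernel):
  lvl0: tbl 0x35, slot 10 ⇒ 0x5D007 (P1/RW1/US1/PS0)
  lvl1: tbl 0x5D, slot 15 ⇒ 0x5E007 (P1/RW1/US1/PS0)
  lvl2: tbl 0x5E, slot 15 ⇒ 0x5F007 (P1/RW1/US1/PS0)
  lvl3: tbl 0x5F, slot 2 ⇒ 0x62007 (P1/RW1/US1/PS0)
  → PA=0x62647  (4 entries read)

Access #1 fault: NONE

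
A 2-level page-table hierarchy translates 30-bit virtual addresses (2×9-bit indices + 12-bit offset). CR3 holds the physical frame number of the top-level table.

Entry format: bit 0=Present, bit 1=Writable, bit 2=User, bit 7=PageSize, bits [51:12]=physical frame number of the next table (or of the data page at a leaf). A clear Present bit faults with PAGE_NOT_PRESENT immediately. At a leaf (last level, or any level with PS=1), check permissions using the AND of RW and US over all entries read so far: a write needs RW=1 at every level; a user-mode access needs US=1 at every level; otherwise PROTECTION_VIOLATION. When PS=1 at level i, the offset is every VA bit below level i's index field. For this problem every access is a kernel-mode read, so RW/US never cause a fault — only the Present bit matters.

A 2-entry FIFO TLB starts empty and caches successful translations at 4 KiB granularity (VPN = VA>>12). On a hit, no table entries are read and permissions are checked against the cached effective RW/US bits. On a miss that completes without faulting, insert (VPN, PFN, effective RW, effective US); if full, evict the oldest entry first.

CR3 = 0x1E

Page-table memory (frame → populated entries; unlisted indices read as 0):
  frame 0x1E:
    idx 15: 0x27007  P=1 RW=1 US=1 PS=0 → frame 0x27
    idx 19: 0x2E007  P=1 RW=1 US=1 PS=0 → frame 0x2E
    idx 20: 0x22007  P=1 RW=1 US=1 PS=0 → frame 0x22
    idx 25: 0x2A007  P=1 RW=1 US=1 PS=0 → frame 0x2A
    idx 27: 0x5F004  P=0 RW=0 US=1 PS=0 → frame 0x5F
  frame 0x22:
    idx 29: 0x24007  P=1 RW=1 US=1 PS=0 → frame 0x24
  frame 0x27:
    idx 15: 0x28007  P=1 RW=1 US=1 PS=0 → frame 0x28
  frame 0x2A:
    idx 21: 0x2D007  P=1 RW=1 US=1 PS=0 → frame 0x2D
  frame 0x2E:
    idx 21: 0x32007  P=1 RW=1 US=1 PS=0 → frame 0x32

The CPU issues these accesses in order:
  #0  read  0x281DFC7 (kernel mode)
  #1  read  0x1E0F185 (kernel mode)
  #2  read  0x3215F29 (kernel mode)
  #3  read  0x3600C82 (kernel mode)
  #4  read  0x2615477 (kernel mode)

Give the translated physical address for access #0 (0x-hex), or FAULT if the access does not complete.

Trace:
#0 VA=0x281DFC7 (r,kernel):
  [0] read 0x1E idx=20: raw=0x22007 flags P=1 W=1 U=1 S=0
  [1] read 0x22 idx=29: raw=0x24007 flags P=1 W=1 U=1 S=0
  ✓ 0x24FC7  — 2 lookups
#1 VA=0x1E0F185 (r,kernel):
  [0] read 0x1E idx=15: raw=0x27007 flags P=1 W=1 U=1 S=0
  [1] read 0x27 idx=15: raw=0x28007 flags P=1 W=1 U=1 S=0
  ✓ 0x28185  — 2 lookups
#2 VA=0x3215F29 (r,kernel):
  [0] read 0x1E idx=25: raw=0x2A007 flags P=1 W=1 U=1 S=0
  [1] read 0x2A idx=21: raw=0x2D007 flags P=1 W=1 U=1 S=0
  ✓ 0x2DF29  — 2 lookups
#3 VA=0x3600C82 (r,kernel):
  [0] read 0x1E idx=27: raw=0x5F004 flags P=0 W=0 U=1 S=0
  ⇒ fault: PAGE_NOT_PRESENT  — 1 lookups
#4 VA=0x2615477 (r,kernel):
  [0] read 0x1E idx=19: raw=0x2E007 flags P=1 W=1 U=1 S=0
  [1] read 0x2E idx=21: raw=0x32007 flags P=1 W=1 U=1 S=0
  ✓ 0x32477  — 2 lookups

Access #0 PA: 0x24FC7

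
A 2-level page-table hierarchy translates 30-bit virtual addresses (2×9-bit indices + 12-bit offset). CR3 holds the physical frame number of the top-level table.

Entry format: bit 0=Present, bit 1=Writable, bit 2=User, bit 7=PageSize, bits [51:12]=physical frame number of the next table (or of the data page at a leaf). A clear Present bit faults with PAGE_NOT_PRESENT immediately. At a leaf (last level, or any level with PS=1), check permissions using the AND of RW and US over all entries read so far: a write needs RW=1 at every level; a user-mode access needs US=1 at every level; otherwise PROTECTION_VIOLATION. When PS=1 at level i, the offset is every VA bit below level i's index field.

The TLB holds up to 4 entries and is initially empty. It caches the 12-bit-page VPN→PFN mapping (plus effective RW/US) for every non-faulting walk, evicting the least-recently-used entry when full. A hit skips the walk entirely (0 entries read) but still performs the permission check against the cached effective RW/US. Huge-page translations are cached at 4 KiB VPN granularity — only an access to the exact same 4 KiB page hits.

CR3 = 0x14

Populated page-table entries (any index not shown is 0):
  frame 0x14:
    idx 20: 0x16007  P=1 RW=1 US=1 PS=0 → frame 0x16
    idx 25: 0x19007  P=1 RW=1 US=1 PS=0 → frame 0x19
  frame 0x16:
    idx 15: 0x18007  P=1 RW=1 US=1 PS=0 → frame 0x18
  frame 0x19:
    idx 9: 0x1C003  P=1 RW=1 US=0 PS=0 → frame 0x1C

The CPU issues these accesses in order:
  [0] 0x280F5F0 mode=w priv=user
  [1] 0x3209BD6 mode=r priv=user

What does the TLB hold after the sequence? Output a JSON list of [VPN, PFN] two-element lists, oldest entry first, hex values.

Per-access translation:
#0 VA=0x280F5F0 (w,user):
  L0 @0x14[20] → 0x16007  P=1,RW=1,US=1,PS=0
  L1 @0x16[15] → 0x18007  P=1,RW=1,US=1,PS=0
  ✓ 0x185F0  — 2 lookups
#1 VA=0x3209BD6 (r,user):
  L0 @0x14[25] → 0x19007  P=1,RW=1,US=1,PS=0
  L1 @0x19[9] → 0x1C003  P=1,RW=1,US=0,PS=0
  ⇒ fault: PROTECTION_VIOLATION  — 2 lookups

TLB: [["0x280F", "0x18"]]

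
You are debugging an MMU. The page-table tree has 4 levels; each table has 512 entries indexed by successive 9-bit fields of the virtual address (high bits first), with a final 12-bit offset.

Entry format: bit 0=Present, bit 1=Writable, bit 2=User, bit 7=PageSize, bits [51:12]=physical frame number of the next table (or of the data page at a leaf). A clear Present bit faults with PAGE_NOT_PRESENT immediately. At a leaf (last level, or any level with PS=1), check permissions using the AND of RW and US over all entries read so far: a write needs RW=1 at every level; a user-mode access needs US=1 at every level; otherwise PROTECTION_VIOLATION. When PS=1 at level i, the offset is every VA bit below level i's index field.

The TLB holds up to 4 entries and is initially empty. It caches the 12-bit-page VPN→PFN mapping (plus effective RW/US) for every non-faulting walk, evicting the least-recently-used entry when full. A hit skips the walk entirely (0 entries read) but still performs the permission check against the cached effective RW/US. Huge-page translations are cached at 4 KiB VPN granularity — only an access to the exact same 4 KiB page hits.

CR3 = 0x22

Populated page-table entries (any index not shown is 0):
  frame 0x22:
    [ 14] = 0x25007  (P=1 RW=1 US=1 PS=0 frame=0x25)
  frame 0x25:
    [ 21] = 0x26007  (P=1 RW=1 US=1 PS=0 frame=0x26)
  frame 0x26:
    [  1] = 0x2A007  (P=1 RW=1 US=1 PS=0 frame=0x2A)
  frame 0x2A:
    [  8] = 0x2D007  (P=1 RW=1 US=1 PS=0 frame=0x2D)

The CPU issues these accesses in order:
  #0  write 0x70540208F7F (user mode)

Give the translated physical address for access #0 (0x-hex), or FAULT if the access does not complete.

Walk each access:
#0 VA=0x70540208F7F (w,user):
  lvl0: tbl 0x22, slot 14 ⇒ 0x25007 (P1/RW1/US1/PS0)
  lvl1: tbl 0x25, slot 21 ⇒ 0x26007 (P1/RW1/US1/PS0)
  lvl2: tbl 0x26, slot 1 ⇒ 0x2A007 (P1/RW1/US1/PS0)
  lvl3: tbl 0x2A, slot 8 ⇒ 0x2D007 (P1/RW1/US1/PS0)
  ✓ 0x2DF7F  — 4 lookups

Access #0 PA: 0x2DF7F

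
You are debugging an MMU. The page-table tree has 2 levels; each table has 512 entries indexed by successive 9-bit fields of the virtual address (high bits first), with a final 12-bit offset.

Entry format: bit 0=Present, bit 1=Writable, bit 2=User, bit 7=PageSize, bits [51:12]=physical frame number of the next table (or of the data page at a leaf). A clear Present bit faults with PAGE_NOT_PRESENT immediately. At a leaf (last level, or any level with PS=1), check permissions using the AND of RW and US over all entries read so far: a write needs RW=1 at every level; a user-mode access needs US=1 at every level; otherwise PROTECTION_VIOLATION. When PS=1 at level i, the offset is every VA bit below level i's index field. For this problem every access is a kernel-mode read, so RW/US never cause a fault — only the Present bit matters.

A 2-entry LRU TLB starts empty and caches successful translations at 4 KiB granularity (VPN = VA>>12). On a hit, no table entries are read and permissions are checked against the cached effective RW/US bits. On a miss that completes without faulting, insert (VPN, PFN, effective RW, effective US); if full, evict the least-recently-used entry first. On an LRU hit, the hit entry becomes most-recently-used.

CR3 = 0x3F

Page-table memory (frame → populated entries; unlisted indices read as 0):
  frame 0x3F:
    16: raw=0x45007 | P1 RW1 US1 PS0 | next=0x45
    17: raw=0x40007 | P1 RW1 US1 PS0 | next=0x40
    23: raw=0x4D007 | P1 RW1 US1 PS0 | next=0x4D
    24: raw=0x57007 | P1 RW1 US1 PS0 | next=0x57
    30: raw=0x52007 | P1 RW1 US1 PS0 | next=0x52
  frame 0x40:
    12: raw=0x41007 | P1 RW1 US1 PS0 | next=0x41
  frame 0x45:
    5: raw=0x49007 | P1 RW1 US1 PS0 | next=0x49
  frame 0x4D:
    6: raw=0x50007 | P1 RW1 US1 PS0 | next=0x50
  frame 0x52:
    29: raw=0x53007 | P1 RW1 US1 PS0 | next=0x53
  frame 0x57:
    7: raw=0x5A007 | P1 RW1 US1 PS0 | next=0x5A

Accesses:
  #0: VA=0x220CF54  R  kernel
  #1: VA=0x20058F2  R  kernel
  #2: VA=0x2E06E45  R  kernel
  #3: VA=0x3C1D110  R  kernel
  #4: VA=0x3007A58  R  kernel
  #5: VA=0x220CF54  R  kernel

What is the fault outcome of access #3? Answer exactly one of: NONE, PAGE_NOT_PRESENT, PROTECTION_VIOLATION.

Per-access translation:
#0 VA=0x220CF54 (r,kernel):
  L0 @0x3F[17] → 0x40007  P=1,RW=1,US=1,PS=0
  L1 @0x40[12] → 0x41007  P=1,RW=1,US=1,PS=0
  ⇒ phys 0x41F54  [2 reads]
#1 VA=0x20058F2 (r,kernel):
  L0 @0x3F[16] → 0x45007  P=1,RW=1,US=1,PS=0
  L1 @0x45[5] → 0x49007  P=1,RW=1,US=1,PS=0
  ⇒ phys 0x498F2  [2 reads]
#2 VA=0x2E06E45 (r,kernel):
  L0 @0x3F[23] → 0x4D007  P=1,RW=1,US=1,PS=0
  L1 @0x4D[6] → 0x50007  P=1,RW=1,US=1,PS=0
  ⇒ phys 0x50E45  [2 reads]
#3 VA=0x3C1D110 (r,kernel):
  L0 @0x3F[30] → 0x52007  P=1,RW=1,US=1,PS=0
  L1 @0x52[29] → 0x53007  P=1,RW=1,US=1,PS=0
  ⇒ phys 0x53110  [2 reads]
#4 VA=0x3007A58 (r,kernel):
  L0 @0x3F[24] → 0x57007  P=1,RW=1,US=1,PS=0
  L1 @0x57[7] → 0x5A007  P=1,RW=1,US=1,PS=0
  ⇒ phys 0x5AA58  [2 reads]
#5 VA=0x220CF54 (r,kernel):
  L0 @0x3F[17] → 0x40007  P=1,RW=1,US=1,PS=0
  L1 @0x40[12] → 0x41007  P=1,RW=1,US=1,PS=0
  ⇒ phys 0x41F54  [2 reads]

Access #3 fault: NONE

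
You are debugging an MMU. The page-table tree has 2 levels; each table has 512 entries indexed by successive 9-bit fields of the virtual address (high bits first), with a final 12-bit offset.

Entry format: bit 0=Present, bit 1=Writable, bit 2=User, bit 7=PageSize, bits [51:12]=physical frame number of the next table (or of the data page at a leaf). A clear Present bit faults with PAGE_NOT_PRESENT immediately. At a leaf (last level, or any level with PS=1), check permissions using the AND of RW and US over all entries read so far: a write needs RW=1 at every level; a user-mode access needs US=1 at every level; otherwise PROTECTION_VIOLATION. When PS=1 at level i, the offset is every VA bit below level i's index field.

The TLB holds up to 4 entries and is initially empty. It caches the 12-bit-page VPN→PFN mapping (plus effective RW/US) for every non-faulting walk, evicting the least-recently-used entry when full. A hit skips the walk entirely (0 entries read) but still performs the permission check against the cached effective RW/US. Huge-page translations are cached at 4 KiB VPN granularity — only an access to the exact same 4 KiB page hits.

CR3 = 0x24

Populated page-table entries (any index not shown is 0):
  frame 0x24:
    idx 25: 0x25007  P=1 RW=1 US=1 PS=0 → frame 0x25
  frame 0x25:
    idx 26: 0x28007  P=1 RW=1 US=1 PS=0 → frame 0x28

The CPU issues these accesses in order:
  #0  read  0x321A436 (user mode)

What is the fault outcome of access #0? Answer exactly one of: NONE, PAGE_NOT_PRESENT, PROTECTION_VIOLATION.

Walk each access:
#0 VA=0x321A436 (r,user):
  lvl0: tbl 0x24, slot 25 ⇒ 0x25007 (P1/RW1/US1/PS0)
  lvl1: tbl 0x25, slot 26 ⇒ 0x28007 (P1/RW1/US1/PS0)
  ⇒ phys 0x28436  [2 reads]

Access #0 fault: NONE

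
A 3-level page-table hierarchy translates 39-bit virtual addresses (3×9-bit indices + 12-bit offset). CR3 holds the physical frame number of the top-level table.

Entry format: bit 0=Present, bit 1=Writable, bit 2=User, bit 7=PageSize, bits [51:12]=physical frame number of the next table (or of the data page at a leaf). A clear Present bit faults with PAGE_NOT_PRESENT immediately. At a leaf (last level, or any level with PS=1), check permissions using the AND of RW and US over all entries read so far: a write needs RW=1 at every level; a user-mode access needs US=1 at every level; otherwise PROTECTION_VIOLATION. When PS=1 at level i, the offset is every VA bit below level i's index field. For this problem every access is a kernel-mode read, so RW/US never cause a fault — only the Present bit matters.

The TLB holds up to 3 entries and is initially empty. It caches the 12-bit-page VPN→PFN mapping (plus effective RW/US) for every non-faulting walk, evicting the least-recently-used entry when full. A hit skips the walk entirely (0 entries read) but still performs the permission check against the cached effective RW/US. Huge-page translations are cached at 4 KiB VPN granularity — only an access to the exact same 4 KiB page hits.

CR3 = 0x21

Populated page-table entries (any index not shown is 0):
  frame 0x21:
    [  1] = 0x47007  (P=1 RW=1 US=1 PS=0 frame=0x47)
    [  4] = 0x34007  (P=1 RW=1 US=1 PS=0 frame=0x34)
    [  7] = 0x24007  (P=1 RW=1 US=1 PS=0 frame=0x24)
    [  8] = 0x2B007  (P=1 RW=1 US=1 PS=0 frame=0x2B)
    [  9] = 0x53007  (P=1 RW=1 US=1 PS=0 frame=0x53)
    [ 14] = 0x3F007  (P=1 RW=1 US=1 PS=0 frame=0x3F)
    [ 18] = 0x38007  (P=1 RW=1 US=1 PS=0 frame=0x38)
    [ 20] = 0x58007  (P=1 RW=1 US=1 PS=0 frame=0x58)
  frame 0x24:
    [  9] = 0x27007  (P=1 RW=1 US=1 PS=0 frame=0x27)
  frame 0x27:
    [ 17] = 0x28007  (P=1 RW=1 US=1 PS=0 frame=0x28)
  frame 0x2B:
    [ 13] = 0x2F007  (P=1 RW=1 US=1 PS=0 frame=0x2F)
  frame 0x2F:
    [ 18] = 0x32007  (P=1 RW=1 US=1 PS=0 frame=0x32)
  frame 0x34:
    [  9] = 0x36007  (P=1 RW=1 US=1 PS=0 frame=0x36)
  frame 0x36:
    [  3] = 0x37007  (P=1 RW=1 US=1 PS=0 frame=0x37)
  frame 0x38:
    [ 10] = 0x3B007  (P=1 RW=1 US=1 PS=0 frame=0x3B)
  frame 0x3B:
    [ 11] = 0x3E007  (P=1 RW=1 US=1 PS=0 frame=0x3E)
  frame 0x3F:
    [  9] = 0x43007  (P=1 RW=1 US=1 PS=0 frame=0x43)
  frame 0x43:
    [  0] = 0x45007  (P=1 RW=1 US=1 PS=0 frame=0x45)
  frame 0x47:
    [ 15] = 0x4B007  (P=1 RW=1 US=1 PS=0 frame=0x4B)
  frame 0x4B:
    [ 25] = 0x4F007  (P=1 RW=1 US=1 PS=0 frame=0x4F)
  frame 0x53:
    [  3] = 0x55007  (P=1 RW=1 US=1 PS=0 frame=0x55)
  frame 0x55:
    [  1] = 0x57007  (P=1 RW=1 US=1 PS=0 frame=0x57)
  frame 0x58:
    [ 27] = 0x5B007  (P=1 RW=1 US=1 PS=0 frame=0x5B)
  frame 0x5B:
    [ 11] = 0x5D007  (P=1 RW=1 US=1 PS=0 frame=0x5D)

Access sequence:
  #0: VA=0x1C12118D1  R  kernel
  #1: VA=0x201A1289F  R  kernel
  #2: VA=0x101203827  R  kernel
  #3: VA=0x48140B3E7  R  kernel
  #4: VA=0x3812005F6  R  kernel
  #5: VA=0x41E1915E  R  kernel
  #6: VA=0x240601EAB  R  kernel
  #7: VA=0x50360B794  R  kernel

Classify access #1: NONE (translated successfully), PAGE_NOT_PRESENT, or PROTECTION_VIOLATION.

Per-access translation:
#0 VA=0x1C12118D1 (r,kernel):
  L0 @0x21[7] → 0x24007  P=1,RW=1,US=1,PS=0
  L1 @0x24[9] → 0x27007  P=1,RW=1,US=1,PS=0
  L2 @0x27[17] → 0x28007  P=1,RW=1,US=1,PS=0
  ✓ 0x288D1  — 3 lookups
#1 VA=0x201A1289F (r,kernel):
  L0 @0x21[8] → 0x2B007  P=1,RW=1,US=1,PS=0
  L1 @0x2B[13] → 0x2F007  P=1,RW=1,US=1,PS=0
  L2 @0x2F[18] → 0x32007  P=1,RW=1,US=1,PS=0
  ✓ 0x3289F  — 3 lookups
#2 VA=0x101203827 (r,kernel):
  L0 @0x21[4] → 0x34007  P=1,RW=1,US=1,PS=0
  L1 @0x34[9] → 0x36007  P=1,RW=1,US=1,PS=0
  L2 @0x36[3] → 0x37007  P=1,RW=1,US=1,PS=0
  ✓ 0x37827  — 3 lookups
#3 VA=0x48140B3E7 (r,kernel):
  L0 @0x21[18] → 0x38007  P=1,RW=1,US=1,PS=0
  L1 @0x38[10] → 0x3B007  P=1,RW=1,US=1,PS=0
  L2 @0x3B[11] → 0x3E007  P=1,RW=1,US=1,PS=0
  ✓ 0x3E3E7  — 3 lookups
#4 VA=0x3812005F6 (r,kernel):
  L0 @0x21[14] → 0x3F007  P=1,RW=1,US=1,PS=0
  L1 @0x3F[9] → 0x43007  P=1,RW=1,US=1,PS=0
  L2 @0x43[0] → 0x45007  P=1,RW=1,US=1,PS=0
  ✓ 0x455F6  — 3 lookups
#5 VA=0x41E1915E (r,kernel):
  L0 @0x21[1] → 0x47007  P=1,RW=1,US=1,PS=0
  L1 @0x47[15] → 0x4B007  P=1,RW=1,US=1,PS=0
  L2 @0x4B[25] → 0x4F007  P=1,RW=1,US=1,PS=0
  ✓ 0x4F15E  — 3 lookups
#6 VA=0x240601EAB (r,kernel):
  L0 @0x21[9] → 0x53007  P=1,RW=1,US=1,PS=0
  L1 @0x53[3] → 0x55007  P=1,RW=1,US=1,PS=0
  L2 @0x55[1] → 0x57007  P=1,RW=1,US=1,PS=0
  ✓ 0x57EAB  — 3 lookups
#7 VA=0x50360B794 (r,kernel):
  L0 @0x21[20] → 0x58007  P=1,RW=1,US=1,PS=0
  L1 @0x58[27] → 0x5B007  P=1,RW=1,US=1,PS=0
  L2 @0x5B[11] → 0x5D007  P=1,RW=1,US=1,PS=0
  ✓ 0x5D794  — 3 lookups

Access #1 fault: NONE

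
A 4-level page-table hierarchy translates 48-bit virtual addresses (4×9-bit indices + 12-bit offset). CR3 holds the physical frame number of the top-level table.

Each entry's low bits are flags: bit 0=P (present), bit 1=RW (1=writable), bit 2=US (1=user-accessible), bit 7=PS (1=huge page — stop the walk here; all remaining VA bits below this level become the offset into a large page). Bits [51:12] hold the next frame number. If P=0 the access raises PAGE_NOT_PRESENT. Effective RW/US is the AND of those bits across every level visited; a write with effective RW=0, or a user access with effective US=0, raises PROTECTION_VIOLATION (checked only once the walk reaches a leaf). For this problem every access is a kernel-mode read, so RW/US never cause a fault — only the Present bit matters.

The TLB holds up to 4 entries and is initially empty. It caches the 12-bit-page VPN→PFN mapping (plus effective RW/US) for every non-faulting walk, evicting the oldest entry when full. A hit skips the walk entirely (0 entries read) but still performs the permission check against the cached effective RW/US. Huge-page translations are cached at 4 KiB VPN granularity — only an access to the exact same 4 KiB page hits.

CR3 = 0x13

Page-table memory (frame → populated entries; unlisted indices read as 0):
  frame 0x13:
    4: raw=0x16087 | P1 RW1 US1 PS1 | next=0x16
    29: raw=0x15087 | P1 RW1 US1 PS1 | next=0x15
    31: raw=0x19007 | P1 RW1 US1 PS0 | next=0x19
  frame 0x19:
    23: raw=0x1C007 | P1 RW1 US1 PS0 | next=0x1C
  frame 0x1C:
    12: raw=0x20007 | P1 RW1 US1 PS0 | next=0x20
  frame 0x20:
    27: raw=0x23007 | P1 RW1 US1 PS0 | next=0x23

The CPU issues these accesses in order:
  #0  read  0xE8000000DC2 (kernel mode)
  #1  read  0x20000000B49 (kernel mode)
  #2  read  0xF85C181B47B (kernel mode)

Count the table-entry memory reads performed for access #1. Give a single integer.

Trace:
#0 VA=0xE8000000DC2 (r,kernel):
  lvl0: tbl 0x13, slot 29 ⇒ 0x15087 (P1/RW1/US1/PS1)
  ✓ 0x15DC2 (huge @L0)  — 1 lookups
#1 VA=0x20000000B49 (r,kernel):
  lvl0: tbl 0x13, slot 4 ⇒ 0x16087 (P1/RW1/US1/PS1)
  ✓ 0x16B49 (huge @L0)  — 1 lookups
#2 VA=0xF85C181B47B (r,kernel):
  lvl0: tbl 0x13, slot 31 ⇒ 0x19007 (P1/RW1/US1/PS0)
  lvl1: tbl 0x19, slot 23 ⇒ 0x1C007 (P1/RW1/US1/PS0)
  lvl2: tbl 0x1C, slot 12 ⇒ 0x20007 (P1/RW1/US1/PS0)
  lvl3: tbl 0x20, slot 27 ⇒ 0x23007 (P1/RW1/US1/PS0)
  ✓ 0x2347B  — 4 lookups

Entries read for #1: 1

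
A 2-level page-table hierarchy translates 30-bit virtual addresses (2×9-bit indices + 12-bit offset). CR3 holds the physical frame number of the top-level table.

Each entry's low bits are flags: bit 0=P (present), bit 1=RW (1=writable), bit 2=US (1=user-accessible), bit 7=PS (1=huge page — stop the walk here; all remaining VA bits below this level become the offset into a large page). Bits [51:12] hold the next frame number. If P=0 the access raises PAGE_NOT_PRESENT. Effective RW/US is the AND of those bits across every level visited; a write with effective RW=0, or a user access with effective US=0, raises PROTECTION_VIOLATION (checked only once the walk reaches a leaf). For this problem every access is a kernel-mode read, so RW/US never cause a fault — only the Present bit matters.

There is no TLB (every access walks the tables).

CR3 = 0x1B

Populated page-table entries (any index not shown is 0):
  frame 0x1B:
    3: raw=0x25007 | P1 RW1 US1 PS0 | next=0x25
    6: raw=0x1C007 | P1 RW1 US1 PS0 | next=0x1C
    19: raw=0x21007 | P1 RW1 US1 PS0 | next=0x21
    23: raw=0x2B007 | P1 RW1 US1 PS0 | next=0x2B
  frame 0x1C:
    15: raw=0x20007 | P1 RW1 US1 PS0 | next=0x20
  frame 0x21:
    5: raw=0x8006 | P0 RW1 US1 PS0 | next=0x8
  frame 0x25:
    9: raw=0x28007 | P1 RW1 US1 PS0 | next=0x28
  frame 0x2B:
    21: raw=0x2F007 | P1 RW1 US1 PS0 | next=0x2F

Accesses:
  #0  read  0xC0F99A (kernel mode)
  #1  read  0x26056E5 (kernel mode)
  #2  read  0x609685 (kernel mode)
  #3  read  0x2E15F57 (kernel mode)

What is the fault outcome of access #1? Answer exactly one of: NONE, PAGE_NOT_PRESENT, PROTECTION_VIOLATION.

Trace:
#0 VA=0xC0F99A (r,kernel):
  L0: frame=0x1B idx=6 entry=0x1C007 [P=1 RW=1 US=1 PS=0]
  L1: frame=0x1C idx=15 entry=0x20007 [P=1 RW=1 US=1 PS=0]
  ✓ 0x2099A  — 2 lookups
#1 VA=0x26056E5 (r,kernel):
  L0: frame=0x1B idx=19 entry=0x21007 [P=1 RW=1 US=1 PS=0]
  L1: frame=0x21 idx=5 entry=0x8006 [P=0 RW=1 US=1 PS=0]
  ✗ PAGE_NOT_PRESENT  [2 reads]
#2 VA=0x609685 (r,kernel):
  L0: frame=0x1B idx=3 entry=0x25007 [P=1 RW=1 US=1 PS=0]
  L1: frame=0x25 idx=9 entry=0x28007 [P=1 RW=1 US=1 PS=0]
  ✓ 0x28685  — 2 lookups
#3 VA=0x2E15F57 (r,kernel):
  L0: frame=0x1B idx=23 entry=0x2B007 [P=1 RW=1 US=1 PS=0]
  L1: frame=0x2B idx=21 entry=0x2F007 [P=1 RW=1 US=1 PS=0]
  ✓ 0x2FF57  — 2 lookups

Access #1 fault: PAGE_NOT_PRESENT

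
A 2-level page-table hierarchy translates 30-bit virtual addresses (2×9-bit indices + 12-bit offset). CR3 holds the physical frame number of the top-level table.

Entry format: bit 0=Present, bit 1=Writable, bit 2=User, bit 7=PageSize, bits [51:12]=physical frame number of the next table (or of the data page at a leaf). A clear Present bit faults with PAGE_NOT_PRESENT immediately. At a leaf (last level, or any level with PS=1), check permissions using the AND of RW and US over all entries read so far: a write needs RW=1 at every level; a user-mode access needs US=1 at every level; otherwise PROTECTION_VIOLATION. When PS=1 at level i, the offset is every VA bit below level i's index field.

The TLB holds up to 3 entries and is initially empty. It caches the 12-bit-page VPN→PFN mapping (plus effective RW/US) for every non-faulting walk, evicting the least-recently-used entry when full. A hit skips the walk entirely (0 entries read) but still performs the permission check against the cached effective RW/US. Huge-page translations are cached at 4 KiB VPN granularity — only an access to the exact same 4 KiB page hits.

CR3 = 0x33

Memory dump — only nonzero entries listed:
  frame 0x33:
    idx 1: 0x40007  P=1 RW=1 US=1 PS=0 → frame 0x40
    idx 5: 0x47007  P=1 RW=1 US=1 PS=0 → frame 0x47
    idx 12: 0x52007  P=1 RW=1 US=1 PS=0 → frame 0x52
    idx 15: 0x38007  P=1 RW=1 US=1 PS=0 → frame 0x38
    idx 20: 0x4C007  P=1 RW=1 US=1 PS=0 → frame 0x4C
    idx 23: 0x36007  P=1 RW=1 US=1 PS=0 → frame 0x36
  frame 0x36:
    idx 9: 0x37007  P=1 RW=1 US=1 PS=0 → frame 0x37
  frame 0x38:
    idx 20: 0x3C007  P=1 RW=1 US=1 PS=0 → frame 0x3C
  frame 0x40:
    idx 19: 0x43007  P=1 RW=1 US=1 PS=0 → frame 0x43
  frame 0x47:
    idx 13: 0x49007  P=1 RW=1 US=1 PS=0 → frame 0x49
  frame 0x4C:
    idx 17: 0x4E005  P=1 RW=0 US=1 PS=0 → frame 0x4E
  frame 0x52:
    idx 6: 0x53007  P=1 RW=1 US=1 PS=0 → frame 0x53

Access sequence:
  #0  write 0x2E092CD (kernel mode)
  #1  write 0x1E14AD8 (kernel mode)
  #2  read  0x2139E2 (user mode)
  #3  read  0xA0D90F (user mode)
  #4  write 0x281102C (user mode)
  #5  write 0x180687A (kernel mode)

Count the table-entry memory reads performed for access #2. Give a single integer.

Per-access translation:
#0 VA=0x2E092CD (w,kernel):
  L0: frame=0x33 idx=23 entry=0x36007 [P=1 RW=1 US=1 PS=0]
  L1: frame=0x36 idx=9 entry=0x37007 [P=1 RW=1 US=1 PS=0]
  ✓ 0x372CD  — 2 lookups
#1 VA=0x1E14AD8 (w,kernel):
  L0: frame=0x33 idx=15 entry=0x38007 [P=1 RW=1 US=1 PS=0]
  L1: frame=0x38 idx=20 entry=0x3C007 [P=1 RW=1 US=1 PS=0]
  ✓ 0x3CAD8  — 2 lookups
#2 VA=0x2139E2 (r,user):
  L0: frame=0x33 idx=1 entry=0x40007 [P=1 RW=1 US=1 PS=0]
  L1: frame=0x40 idx=19 entry=0x43007 [P=1 RW=1 US=1 PS=0]
  ✓ 0x439E2  — 2 lookups
#3 VA=0xA0D90F (r,user):
  L0: frame=0x33 idx=5 entry=0x47007 [P=1 RW=1 US=1 PS=0]
  L1: frame=0x47 idx=13 entry=0x49007 [P=1 RW=1 US=1 PS=0]
  ✓ 0x4990F  — 2 lookups
#4 VA=0x281102C (w,user):
  L0: frame=0x33 idx=20 entry=0x4C007 [P=1 RW=1 US=1 PS=0]
  L1: frame=0x4C idx=17 entry=0x4E005 [P=1 RW=0 US=1 PS=0]
  ⇒ fault: PROTECTION_VIOLATION  — 2 lookups
#5 VA=0x180687A (w,kernel):
  L0: frame=0x33 idx=12 entry=0x52007 [P=1 RW=1 US=1 PS=0]
  L1: frame=0x52 idx=6 entry=0x53007 [P=1 RW=1 US=1 PS=0]
  ✓ 0x5387A  — 2 lookups

Entries read for #2: 2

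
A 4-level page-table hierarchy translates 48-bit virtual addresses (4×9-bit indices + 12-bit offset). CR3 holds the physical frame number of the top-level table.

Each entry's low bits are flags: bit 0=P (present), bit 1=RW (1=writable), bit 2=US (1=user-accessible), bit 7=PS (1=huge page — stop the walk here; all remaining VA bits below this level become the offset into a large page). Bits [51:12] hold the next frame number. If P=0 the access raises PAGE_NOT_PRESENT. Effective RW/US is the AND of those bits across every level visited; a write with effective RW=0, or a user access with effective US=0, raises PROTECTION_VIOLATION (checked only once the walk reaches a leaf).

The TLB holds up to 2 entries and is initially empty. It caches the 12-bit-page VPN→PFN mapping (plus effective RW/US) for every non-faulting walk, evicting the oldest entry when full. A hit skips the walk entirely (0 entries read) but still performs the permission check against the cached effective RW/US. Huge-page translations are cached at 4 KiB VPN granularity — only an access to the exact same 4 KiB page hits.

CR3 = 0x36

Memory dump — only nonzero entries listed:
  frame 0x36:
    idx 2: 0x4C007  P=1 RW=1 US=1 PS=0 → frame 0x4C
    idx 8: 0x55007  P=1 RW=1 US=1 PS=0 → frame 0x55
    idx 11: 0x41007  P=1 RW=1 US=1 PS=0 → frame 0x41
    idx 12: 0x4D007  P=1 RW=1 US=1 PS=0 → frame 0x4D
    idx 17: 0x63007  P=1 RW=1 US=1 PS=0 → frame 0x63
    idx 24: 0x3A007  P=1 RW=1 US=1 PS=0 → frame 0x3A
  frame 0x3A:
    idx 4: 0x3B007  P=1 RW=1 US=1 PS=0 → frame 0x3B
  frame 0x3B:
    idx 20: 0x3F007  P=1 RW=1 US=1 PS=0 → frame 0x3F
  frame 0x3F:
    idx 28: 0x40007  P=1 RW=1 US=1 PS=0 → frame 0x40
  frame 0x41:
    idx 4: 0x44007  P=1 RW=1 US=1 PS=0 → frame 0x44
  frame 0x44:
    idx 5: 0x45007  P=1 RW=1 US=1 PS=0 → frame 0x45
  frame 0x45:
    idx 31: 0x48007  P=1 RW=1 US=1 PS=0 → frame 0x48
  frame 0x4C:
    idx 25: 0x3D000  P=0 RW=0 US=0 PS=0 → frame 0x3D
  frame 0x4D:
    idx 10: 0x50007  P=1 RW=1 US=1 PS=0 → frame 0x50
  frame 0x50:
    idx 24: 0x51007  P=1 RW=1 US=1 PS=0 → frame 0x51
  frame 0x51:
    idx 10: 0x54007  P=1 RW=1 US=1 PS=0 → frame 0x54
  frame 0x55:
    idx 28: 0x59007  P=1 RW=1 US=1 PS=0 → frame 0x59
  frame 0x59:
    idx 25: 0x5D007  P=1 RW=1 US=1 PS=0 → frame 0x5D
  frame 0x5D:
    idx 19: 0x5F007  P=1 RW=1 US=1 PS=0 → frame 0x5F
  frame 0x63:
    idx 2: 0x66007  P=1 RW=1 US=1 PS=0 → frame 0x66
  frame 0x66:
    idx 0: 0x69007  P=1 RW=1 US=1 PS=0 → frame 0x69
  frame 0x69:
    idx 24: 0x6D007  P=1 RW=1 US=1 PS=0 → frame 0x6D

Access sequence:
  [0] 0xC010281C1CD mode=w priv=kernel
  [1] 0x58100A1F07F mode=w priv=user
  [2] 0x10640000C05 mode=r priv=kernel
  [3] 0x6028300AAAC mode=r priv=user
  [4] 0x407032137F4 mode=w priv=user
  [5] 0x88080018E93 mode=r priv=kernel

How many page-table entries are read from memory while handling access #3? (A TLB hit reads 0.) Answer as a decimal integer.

Walk each access:
#0 VA=0xC010281C1CD (w,kernel):
  L0: frame=0x36 idx=24 entry=0x3A007 [P=1 RW=1 US=1 PS=0]
  L1: frame=0x3A idx=4 entry=0x3B007 [P=1 RW=1 US=1 PS=0]
  L2: frame=0x3B idx=20 entry=0x3F007 [P=1 RW=1 US=1 PS=0]
  L3: frame=0x3F idx=28 entry=0x40007 [P=1 RW=1 US=1 PS=0]
  → PA=0x401CD  (4 entries read)
#1 VA=0x58100A1F07F (w,user):
  L0: frame=0x36 idx=11 entry=0x41007 [P=1 RW=1 US=1 PS=0]
  L1: frame=0x41 idx=4 entry=0x44007 [P=1 RW=1 US=1 PS=0]
  L2: frame=0x44 idx=5 entry=0x45007 [P=1 RW=1 US=1 PS=0]
  L3: frame=0x45 idx=31 entry=0x48007 [P=1 RW=1 US=1 PS=0]
  → PA=0x4807F  (4 entries read)
#2 VA=0x10640000C05 (r,kernel):
  L0: frame=0x36 idx=2 entry=0x4C007 [P=1 RW=1 US=1 PS=0]
  L1: frame=0x4C idx=25 entry=0x3D000 [P=0 RW=0 US=0 PS=0]
  ✗ PAGE_NOT_PRESENT  [2 reads]
#3 VA=0x6028300AAAC (r,user):
  L0: frame=0x36 idx=12 entry=0x4D007 [P=1 RW=1 US=1 PS=0]
  L1: frame=0x4D idx=10 entry=0x50007 [P=1 RW=1 US=1 PS=0]
  L2: frame=0x50 idx=24 entry=0x51007 [P=1 RW=1 US=1 PS=0]
  L3: frame=0x51 idx=10 entry=0x54007 [P=1 RW=1 US=1 PS=0]
  → PA=0x54AAC  (4 entries read)
#4 VA=0x407032137F4 (w,user):
  L0: frame=0x36 idx=8 entry=0x55007 [P=1 RW=1 US=1 PS=0]
  L1: frame=0x55 idx=28 entry=0x59007 [P=1 RW=1 US=1 PS=0]
  L2: frame=0x59 idx=25 entry=0x5D007 [P=1 RW=1 US=1 PS=0]
  L3: frame=0x5D idx=19 entry=0x5F007 [P=1 RW=1 US=1 PS=0]
  → PA=0x5F7F4  (4 entries read)
#5 VA=0x88080018E93 (r,kernel):
  L0: frame=0x36 idx=17 entry=0x63007 [P=1 RW=1 US=1 PS=0]
  L1: frame=0x63 idx=2 entry=0x66007 [P=1 RW=1 US=1 PS=0]
  L2: frame=0x66 idx=0 entry=0x69007 [P=1 RW=1 US=1 PS=0]
  L3: frame=0x69 idx=24 entry=0x6D007 [P=1 RW=1 US=1 PS=0]
  → PA=0x6DE93  (4 entries read)

Entries read for #3: 4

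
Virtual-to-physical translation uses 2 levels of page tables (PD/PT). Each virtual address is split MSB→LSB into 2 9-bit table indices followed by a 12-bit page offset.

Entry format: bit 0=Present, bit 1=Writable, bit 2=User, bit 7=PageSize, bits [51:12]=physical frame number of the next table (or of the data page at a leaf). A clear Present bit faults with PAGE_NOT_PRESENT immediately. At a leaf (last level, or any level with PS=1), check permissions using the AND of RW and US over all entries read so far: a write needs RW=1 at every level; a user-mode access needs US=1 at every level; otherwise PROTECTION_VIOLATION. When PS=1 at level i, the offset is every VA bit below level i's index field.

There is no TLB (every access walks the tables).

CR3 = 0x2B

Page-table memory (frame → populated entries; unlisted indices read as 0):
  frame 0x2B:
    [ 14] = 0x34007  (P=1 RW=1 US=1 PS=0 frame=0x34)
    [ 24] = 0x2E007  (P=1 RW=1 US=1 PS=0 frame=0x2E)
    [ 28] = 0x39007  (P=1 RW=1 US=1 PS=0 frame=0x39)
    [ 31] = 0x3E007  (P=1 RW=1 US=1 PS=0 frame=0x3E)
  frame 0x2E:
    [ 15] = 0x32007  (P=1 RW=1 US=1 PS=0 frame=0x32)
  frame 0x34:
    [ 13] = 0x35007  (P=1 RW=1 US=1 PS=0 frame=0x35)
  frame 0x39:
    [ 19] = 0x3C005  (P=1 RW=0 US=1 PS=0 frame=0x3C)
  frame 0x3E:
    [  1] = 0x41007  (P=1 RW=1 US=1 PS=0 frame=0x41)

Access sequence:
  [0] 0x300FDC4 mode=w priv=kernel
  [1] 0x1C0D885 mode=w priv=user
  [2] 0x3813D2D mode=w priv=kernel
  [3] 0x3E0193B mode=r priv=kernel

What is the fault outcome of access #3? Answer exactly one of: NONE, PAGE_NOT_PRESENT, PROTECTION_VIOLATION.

Per-access translation:
#0 VA=0x300FDC4 (w,kernel):
  lvl0: tbl 0x2B, slot 24 ⇒ 0x2E007 (P1/RW1/US1/PS0)
  lvl1: tbl 0x2E, slot 15 ⇒ 0x32007 (P1/RW1/US1/PS0)
  → PA=0x32DC4  (2 entries read)
#1 VA=0x1C0D885 (w,user):
  lvl0: tbl 0x2B, slot 14 ⇒ 0x34007 (P1/RW1/US1/PS0)
  lvl1: tbl 0x34, slot 13 ⇒ 0x35007 (P1/RW1/US1/PS0)
  → PA=0x35885  (2 entries read)
#2 VA=0x3813D2D (w,kernel):
  lvl0: tbl 0x2B, slot 28 ⇒ 0x39007 (P1/RW1/US1/PS0)
  lvl1: tbl 0x39, slot 19 ⇒ 0x3C005 (P1/RW0/US1/PS0)
  ⇒ fault: PROTECTION_VIOLATION  — 2 lookups
#3 VA=0x3E0193B (r,kernel):
  lvl0: tbl 0x2B, slot 31 ⇒ 0x3E007 (P1/RW1/US1/PS0)
  lvl1: tbl 0x3E, slot 1 ⇒ 0x41007 (P1/RW1/US1/PS0)
  → PA=0x4193B  (2 entries read)

Access #3 fault: NONE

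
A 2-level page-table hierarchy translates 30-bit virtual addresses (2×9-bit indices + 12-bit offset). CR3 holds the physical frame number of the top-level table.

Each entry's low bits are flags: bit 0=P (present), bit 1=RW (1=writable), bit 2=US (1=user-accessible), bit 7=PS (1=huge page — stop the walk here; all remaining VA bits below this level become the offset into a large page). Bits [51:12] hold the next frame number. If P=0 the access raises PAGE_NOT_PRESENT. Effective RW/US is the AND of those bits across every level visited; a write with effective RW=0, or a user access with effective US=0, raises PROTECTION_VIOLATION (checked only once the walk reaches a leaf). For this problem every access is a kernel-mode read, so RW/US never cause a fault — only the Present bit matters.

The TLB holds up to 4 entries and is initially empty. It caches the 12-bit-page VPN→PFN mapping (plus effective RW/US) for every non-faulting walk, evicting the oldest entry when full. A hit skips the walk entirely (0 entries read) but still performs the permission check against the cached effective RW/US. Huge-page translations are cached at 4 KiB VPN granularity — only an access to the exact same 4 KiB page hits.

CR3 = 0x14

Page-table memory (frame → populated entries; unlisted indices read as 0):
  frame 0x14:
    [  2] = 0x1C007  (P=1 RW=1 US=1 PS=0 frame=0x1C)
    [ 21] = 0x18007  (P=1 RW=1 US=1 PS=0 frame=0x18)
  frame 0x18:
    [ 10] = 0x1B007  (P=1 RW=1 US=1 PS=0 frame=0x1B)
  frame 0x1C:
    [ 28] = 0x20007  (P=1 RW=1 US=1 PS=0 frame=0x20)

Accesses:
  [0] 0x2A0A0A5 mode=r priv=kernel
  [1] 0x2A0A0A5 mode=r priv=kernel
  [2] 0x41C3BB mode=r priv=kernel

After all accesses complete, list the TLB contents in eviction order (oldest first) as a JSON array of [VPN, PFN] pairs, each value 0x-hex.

Trace:
#0 VA=0x2A0A0A5 (r,kernel):
  L0: frame=0x14 idx=21 entry=0x18007 [P=1 RW=1 US=1 PS=0]
  L1: frame=0x18 idx=10 entry=0x1B007 [P=1 RW=1 US=1 PS=0]
  ⇒ phys 0x1B0A5  [2 reads]
#1 VA=0x2A0A0A5 (r,kernel):
  TLB hit vpn=0x2A0A → PA=0x1B0A5
#2 VA=0x41C3BB (r,kernel):
  L0: frame=0x14 idx=2 entry=0x1C007 [P=1 RW=1 US=1 PS=0]
  L1: frame=0x1C idx=28 entry=0x20007 [P=1 RW=1 US=1 PS=0]
  ⇒ phys 0x203BB  [2 reads]

TLB: [["0x2A0A", "0x1B"], ["0x41C", "0x20"]]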